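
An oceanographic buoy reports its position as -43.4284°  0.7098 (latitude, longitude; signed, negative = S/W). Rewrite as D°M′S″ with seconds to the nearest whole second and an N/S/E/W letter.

Latitude is negative → S; |value| = 43.428400
φ: 0.428400° → 25.70400′; 0.70400 × 60 = 42.24″
Lon: 0.709800° → 42.58800′; 0.58800 × 60 = 35.28″

43°25′42″ S, 0°42′35″ E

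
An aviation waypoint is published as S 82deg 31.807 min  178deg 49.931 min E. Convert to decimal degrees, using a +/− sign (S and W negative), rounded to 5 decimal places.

Latitude: 82 + 31.807/60 = 82.530117
S → negative
Longitude: 49.931′ = 0.832183°; total 178.832183
E → positive

-82.53012, 178.83218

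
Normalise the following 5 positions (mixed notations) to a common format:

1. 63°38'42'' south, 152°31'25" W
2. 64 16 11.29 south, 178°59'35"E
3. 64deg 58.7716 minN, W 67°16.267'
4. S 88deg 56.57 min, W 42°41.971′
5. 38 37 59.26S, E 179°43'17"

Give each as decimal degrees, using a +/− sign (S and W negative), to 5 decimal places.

1. -63.64500, -152.52361
2. -64.26980, 178.99306
3. 64.97953, -67.27112
4. -88.94283, -42.69952
5. -38.63313, 179.72139

Point 1:
  φ: 38′ + 42″ = 38.70000′; 63 + 38.70000/60 = 63.645000
  S → negative
  Lon: 152° + 31/60 + 25/3600 = 152 + 0.516667 + 0.006944 = 152.523611
  hemisphere W, so the sign is −
Point 2:
  φ: 64 + 16/60 + 11.29/3600 = 64.269803
  S → negative
  Longitude: 178 + 59/60 + 35/3600 = 178.993056
  E ⇒ keep positive
Point 3:
  φ: 64 + 58.7716/60 = 64.979527
  N ⇒ keep positive
  Lon: 16.267′ = 0.271117°; total 67.271117
  hemisphere W, so the sign is −
Point 4:
  Lat: 88 + 56.57/60 = 88.942833
  S ⇒ negate
  λ: 41.971′ = 0.699517°; total 42.699517
  W → negative
Point 5:
  Lat: 38 + 37/60 + 59.26/3600 = 38.633128
  S → negative
  Lon: 43′ + 17″ = 43.28333′; 179 + 43.28333/60 = 179.721389
  E ⇒ keep positive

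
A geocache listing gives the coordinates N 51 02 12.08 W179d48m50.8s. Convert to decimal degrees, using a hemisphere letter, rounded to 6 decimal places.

51.036689° N, 179.814111° W

Latitude: 51 + 2/60 + 12.08/3600 = 51.0366889
λ: 179° + 48/60 + 50.8/3600 = 179 + 0.800000 + 0.014111 = 179.8141111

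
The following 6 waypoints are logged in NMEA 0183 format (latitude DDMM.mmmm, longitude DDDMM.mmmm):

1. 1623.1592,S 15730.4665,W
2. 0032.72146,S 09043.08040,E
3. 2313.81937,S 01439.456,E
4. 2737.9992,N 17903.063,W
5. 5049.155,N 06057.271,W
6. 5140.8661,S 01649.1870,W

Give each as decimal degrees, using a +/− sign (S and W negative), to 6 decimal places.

Point 1:
  Lat: split at 2 digits → 16° and 23.1592′; 16 + 23.1592/60 = 16.3859867
  hemisphere S, so the sign is −
  λ: split at 3 digits → 157° and 30.4665′; 157 + 30.4665/60 = 157.5077750
  W → negative
Point 2:
  Latitude: split at 2 digits → 00° and 32.72146′; 0 + 32.72146/60 = 0.5453577
  hemisphere S, so the sign is −
  λ: degrees = first 3 digits = 90, minutes = 43.0804; 90 + 43.0804/60 = 90.7180067
  E ⇒ keep positive
Point 3:
  Latitude: split at 2 digits → 23° and 13.81937′; 23 + 13.81937/60 = 23.2303228
  S → negative
  Longitude: split at 3 digits → 014° and 39.456′; 14 + 39.456/60 = 14.6576000
  E ⇒ keep positive
Point 4:
  Latitude: degrees = first 2 digits = 27, minutes = 37.9992; 27 + 37.9992/60 = 27.6333200
  N → positive
  Longitude: degrees = first 3 digits = 179, minutes = 3.063; 179 + 3.063/60 = 179.0510500
  W ⇒ negate
Point 5:
  Latitude: split at 2 digits → 50° and 49.155′; 50 + 49.155/60 = 50.8192500
  N → positive
  Longitude: degrees = first 3 digits = 60, minutes = 57.271; 60 + 57.271/60 = 60.9545167
  W → negative
Point 6:
  φ: split at 2 digits → 51° and 40.8661′; 51 + 40.8661/60 = 51.6811017
  hemisphere S, so the sign is −
  Longitude: degrees = first 3 digits = 16, minutes = 49.187; 16 + 49.187/60 = 16.8197833
  W → negative

1. -16.385987, -157.507775
2. -0.545358, 90.718007
3. -23.230323, 14.657600
4. 27.633320, -179.051050
5. 50.819250, -60.954517
6. -51.681102, -16.819783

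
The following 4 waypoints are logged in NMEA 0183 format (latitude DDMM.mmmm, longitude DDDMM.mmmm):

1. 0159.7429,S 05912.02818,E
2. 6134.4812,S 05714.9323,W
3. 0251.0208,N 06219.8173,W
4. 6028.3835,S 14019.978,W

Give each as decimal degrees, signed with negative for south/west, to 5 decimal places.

1. -1.99572, 59.20047
2. -61.57469, -57.24887
3. 2.85035, -62.33029
4. -60.47306, -140.33297

Point 1:
  Lat: split at 2 digits → 01° and 59.7429′; 1 + 59.7429/60 = 1.995715
  S ⇒ negate
  Longitude: split at 3 digits → 059° and 12.02818′; 59 + 12.02818/60 = 59.200470
  E → positive
Point 2:
  Latitude: degrees = first 2 digits = 61, minutes = 34.4812; 61 + 34.4812/60 = 61.574687
  S → negative
  Lon: degrees = first 3 digits = 57, minutes = 14.9323; 57 + 14.9323/60 = 57.248872
  W ⇒ negate
Point 3:
  Lat: split at 2 digits → 02° and 51.0208′; 2 + 51.0208/60 = 2.850347
  N ⇒ keep positive
  λ: degrees = first 3 digits = 62, minutes = 19.8173; 62 + 19.8173/60 = 62.330288
  W → negative
Point 4:
  Lat: split at 2 digits → 60° and 28.3835′; 60 + 28.3835/60 = 60.473058
  S → negative
  Lon: split at 3 digits → 140° and 19.978′; 140 + 19.978/60 = 140.332967
  W ⇒ negate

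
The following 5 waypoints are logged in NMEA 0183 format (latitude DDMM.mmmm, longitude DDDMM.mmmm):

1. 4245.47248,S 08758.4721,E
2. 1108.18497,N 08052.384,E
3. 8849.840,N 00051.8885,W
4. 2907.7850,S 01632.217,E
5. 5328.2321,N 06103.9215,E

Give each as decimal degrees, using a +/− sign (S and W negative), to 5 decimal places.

Point 1:
  φ: split at 2 digits → 42° and 45.47248′; 42 + 45.47248/60 = 42.757875
  S ⇒ negate
  Lon: degrees = first 3 digits = 87, minutes = 58.4721; 87 + 58.4721/60 = 87.974535
  E ⇒ keep positive
Point 2:
  φ: degrees = first 2 digits = 11, minutes = 8.18497; 11 + 8.18497/60 = 11.136416
  N ⇒ keep positive
  λ: split at 3 digits → 080° and 52.384′; 80 + 52.384/60 = 80.873067
  E → positive
Point 3:
  φ: degrees = first 2 digits = 88, minutes = 49.84; 88 + 49.84/60 = 88.830667
  N → positive
  Lon: split at 3 digits → 000° and 51.8885′; 0 + 51.8885/60 = 0.864808
  W ⇒ negate
Point 4:
  Lat: split at 2 digits → 29° and 7.785′; 29 + 7.785/60 = 29.129750
  hemisphere S, so the sign is −
  λ: degrees = first 3 digits = 16, minutes = 32.217; 16 + 32.217/60 = 16.536950
  E ⇒ keep positive
Point 5:
  Latitude: split at 2 digits → 53° and 28.2321′; 53 + 28.2321/60 = 53.470535
  N ⇒ keep positive
  Lon: degrees = first 3 digits = 61, minutes = 3.9215; 61 + 3.9215/60 = 61.065358
  E ⇒ keep positive

1. -42.75787, 87.97454
2. 11.13642, 80.87307
3. 88.83067, -0.86481
4. -29.12975, 16.53695
5. 53.47054, 61.06536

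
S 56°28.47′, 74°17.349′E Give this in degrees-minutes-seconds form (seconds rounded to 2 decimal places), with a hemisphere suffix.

56°28′28.20″ S, 74°17′20.94″ E

Lat: 28.47000′ → 28′ and 0.47000 × 60 = 28.2000″
Longitude: 17.34900′ → 17′ and 0.34900 × 60 = 20.9400″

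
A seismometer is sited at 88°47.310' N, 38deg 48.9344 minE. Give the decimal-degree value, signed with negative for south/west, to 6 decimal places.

88.788500, 38.815573

Latitude: 47.31′ = 0.788500°; total 88.7885000
N ⇒ keep positive
Lon: 48.9344′ = 0.815573°; total 38.8155733
E → positive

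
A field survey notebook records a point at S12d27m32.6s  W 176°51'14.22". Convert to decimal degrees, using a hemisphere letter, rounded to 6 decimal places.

12.459056° S, 176.853950° W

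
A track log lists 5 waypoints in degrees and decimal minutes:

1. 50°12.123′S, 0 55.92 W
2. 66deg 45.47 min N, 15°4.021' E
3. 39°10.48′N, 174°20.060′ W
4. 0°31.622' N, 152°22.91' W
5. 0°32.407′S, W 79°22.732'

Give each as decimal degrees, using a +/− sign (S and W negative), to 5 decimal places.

1. -50.20205, -0.93200
2. 66.75783, 15.06702
3. 39.17467, -174.33433
4. 0.52703, -152.38183
5. -0.54012, -79.37887

Point 1:
  Latitude: 12.123′ = 0.202050°; total 50.202050
  hemisphere S, so the sign is −
  λ: 0 + 55.92/60 = 0.932000
  W ⇒ negate
Point 2:
  Latitude: 66 + 45.47/60 = 66.757833
  N → positive
  λ: 15 + 4.021/60 = 15.067017
  E → positive
Point 3:
  Latitude: 39 + 10.48/60 = 39.174667
  N ⇒ keep positive
  λ: 20.06′ = 0.334333°; total 174.334333
  W → negative
Point 4:
  Latitude: 0 + 31.622/60 = 0.527033
  N → positive
  λ: 152 + 22.91/60 = 152.381833
  W → negative
Point 5:
  φ: 0 + 32.407/60 = 0.540117
  S → negative
  λ: 79 + 22.732/60 = 79.378867
  W → negative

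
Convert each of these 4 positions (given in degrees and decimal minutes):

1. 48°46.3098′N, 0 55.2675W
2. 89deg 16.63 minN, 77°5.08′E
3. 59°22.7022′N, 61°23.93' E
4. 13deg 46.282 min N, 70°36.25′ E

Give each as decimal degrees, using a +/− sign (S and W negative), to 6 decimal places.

Point 1:
  Lat: 48 + 46.3098/60 = 48.7718300
  N ⇒ keep positive
  Longitude: 55.2675′ = 0.921125°; total 0.9211250
  W ⇒ negate
Point 2:
  Lat: 89 + 16.63/60 = 89.2771667
  N ⇒ keep positive
  λ: 5.08′ = 0.084667°; total 77.0846667
  E → positive
Point 3:
  Lat: 59 + 22.7022/60 = 59.3783700
  N ⇒ keep positive
  Longitude: 23.93′ = 0.398833°; total 61.3988333
  E ⇒ keep positive
Point 4:
  φ: 13 + 46.282/60 = 13.7713667
  N ⇒ keep positive
  Longitude: 36.25′ = 0.604167°; total 70.6041667
  E → positive

1. 48.771830, -0.921125
2. 89.277167, 77.084667
3. 59.378370, 61.398833
4. 13.771367, 70.604167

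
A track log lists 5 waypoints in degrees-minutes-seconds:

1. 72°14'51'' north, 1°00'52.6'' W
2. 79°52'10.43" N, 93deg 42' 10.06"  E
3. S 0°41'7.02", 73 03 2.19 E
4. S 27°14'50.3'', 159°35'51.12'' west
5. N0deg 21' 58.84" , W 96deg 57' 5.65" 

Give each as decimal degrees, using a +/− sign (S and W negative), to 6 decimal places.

1. 72.247500, -1.014611
2. 79.869564, 93.702794
3. -0.685283, 73.050608
4. -27.247306, -159.597533
5. 0.366344, -96.951569

Point 1:
  Latitude: 72° + 14/60 + 51/3600 = 72 + 0.233333 + 0.014167 = 72.2475000
  N ⇒ keep positive
  Lon: 1° + 0/60 + 52.6/3600 = 1 + 0.000000 + 0.014611 = 1.0146111
  W → negative
Point 2:
  φ: 79° + 52/60 + 10.43/3600 = 79 + 0.866667 + 0.002897 = 79.8695639
  N ⇒ keep positive
  λ: 42′ + 10.06″ = 42.16767′; 93 + 42.16767/60 = 93.7027944
  E ⇒ keep positive
Point 3:
  φ: 0° + 41/60 + 7.02/3600 = 0 + 0.683333 + 0.001950 = 0.6852833
  hemisphere S, so the sign is −
  λ: 3′ + 2.19″ = 3.03650′; 73 + 3.03650/60 = 73.0506083
  E ⇒ keep positive
Point 4:
  Lat: 27 + 14/60 + 50.3/3600 = 27.2473056
  S → negative
  Longitude: 35′ + 51.12″ = 35.85200′; 159 + 35.85200/60 = 159.5975333
  W → negative
Point 5:
  φ: 0° + 21/60 + 58.84/3600 = 0 + 0.350000 + 0.016344 = 0.3663444
  N → positive
  Longitude: 96 + 57/60 + 5.65/3600 = 96.9515694
  W ⇒ negate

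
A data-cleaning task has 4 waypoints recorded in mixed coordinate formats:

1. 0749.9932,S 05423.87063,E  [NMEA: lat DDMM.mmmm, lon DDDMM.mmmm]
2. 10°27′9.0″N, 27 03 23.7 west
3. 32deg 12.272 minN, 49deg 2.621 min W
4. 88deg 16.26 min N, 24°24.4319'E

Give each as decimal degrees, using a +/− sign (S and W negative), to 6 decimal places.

1. -7.833220, 54.397844
2. 10.452500, -27.056583
3. 32.204533, -49.043683
4. 88.271000, 24.407198

Point 1:
  φ: degrees = first 2 digits = 7, minutes = 49.9932; 7 + 49.9932/60 = 7.8332200
  S ⇒ negate
  λ: split at 3 digits → 054° and 23.87063′; 54 + 23.87063/60 = 54.3978438
  E ⇒ keep positive
Point 2:
  φ: 10 + 27/60 + 9/3600 = 10.4525000
  N → positive
  λ: 3′ + 23.7″ = 3.39500′; 27 + 3.39500/60 = 27.0565833
  hemisphere W, so the sign is −
Point 3:
  Lat: 12.272′ = 0.204533°; total 32.2045333
  N ⇒ keep positive
  Longitude: 49 + 2.621/60 = 49.0436833
  W ⇒ negate
Point 4:
  Latitude: 16.26′ = 0.271000°; total 88.2710000
  N ⇒ keep positive
  λ: 24.4319′ = 0.407198°; total 24.4071983
  E → positive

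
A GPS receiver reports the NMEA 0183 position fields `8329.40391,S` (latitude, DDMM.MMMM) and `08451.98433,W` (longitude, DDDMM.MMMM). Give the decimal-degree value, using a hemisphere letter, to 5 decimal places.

83.49007° S, 84.86641° W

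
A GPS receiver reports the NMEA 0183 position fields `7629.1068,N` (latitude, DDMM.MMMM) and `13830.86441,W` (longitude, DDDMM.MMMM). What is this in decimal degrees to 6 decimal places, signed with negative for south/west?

76.485113, -138.514407

φ: split at 2 digits → 76° and 29.1068′; 76 + 29.1068/60 = 76.4851133
N ⇒ keep positive
λ: split at 3 digits → 138° and 30.86441′; 138 + 30.86441/60 = 138.5144068
hemisphere W, so the sign is −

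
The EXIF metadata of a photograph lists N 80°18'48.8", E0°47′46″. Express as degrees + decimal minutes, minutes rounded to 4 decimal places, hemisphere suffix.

80° 18.8133′ N, 0° 47.7667′ E

Lat: 18 + 48.8/60 = 18.813333′
Lon: seconds/60 = 0.76667; minutes = 47 + 0.76667 = 47.766667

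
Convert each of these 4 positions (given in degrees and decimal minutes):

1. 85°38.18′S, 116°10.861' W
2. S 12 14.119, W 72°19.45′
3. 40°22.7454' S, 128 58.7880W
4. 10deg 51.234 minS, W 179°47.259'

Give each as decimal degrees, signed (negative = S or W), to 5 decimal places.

Point 1:
  Lat: 38.18′ = 0.636333°; total 85.636333
  S ⇒ negate
  λ: 116 + 10.861/60 = 116.181017
  W ⇒ negate
Point 2:
  Lat: 12 + 14.119/60 = 12.235317
  S → negative
  Lon: 72 + 19.45/60 = 72.324167
  W ⇒ negate
Point 3:
  Lat: 40 + 22.7454/60 = 40.379090
  hemisphere S, so the sign is −
  λ: 58.788′ = 0.979800°; total 128.979800
  W → negative
Point 4:
  φ: 51.234′ = 0.853900°; total 10.853900
  S → negative
  λ: 179 + 47.259/60 = 179.787650
  W ⇒ negate

1. -85.63633, -116.18102
2. -12.23532, -72.32417
3. -40.37909, -128.97980
4. -10.85390, -179.78765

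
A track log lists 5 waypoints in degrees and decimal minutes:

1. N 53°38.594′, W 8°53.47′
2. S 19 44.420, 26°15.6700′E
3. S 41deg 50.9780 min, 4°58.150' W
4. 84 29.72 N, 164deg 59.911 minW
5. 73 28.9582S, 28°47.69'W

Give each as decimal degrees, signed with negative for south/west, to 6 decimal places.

1. 53.643233, -8.891167
2. -19.740333, 26.261167
3. -41.849633, -4.969167
4. 84.495333, -164.998517
5. -73.482637, -28.794833

Point 1:
  Lat: 53 + 38.594/60 = 53.6432333
  N ⇒ keep positive
  Lon: 53.47′ = 0.891167°; total 8.8911667
  W ⇒ negate
Point 2:
  φ: 19 + 44.42/60 = 19.7403333
  S ⇒ negate
  Longitude: 15.67′ = 0.261167°; total 26.2611667
  E → positive
Point 3:
  Lat: 50.978′ = 0.849633°; total 41.8496333
  S → negative
  λ: 58.15′ = 0.969167°; total 4.9691667
  W ⇒ negate
Point 4:
  Latitude: 84 + 29.72/60 = 84.4953333
  N ⇒ keep positive
  Lon: 164 + 59.911/60 = 164.9985167
  W → negative
Point 5:
  φ: 73 + 28.9582/60 = 73.4826367
  hemisphere S, so the sign is −
  Longitude: 28 + 47.69/60 = 28.7948333
  W → negative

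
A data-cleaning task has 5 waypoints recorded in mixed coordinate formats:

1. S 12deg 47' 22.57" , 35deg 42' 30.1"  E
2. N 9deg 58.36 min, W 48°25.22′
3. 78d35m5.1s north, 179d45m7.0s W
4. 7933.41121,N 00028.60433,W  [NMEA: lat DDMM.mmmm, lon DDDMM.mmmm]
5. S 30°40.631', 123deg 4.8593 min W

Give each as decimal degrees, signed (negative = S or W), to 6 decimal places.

Point 1:
  Latitude: 47′ + 22.57″ = 47.37617′; 12 + 47.37617/60 = 12.7896028
  hemisphere S, so the sign is −
  λ: 35 + 42/60 + 30.1/3600 = 35.7083611
  E ⇒ keep positive
Point 2:
  φ: 58.36′ = 0.972667°; total 9.9726667
  N ⇒ keep positive
  Longitude: 48 + 25.22/60 = 48.4203333
  W → negative
Point 3:
  Latitude: 78 + 35/60 + 5.1/3600 = 78.5847500
  N → positive
  λ: 179° + 45/60 + 7/3600 = 179 + 0.750000 + 0.001944 = 179.7519444
  W → negative
Point 4:
  φ: degrees = first 2 digits = 79, minutes = 33.41121; 79 + 33.41121/60 = 79.5568535
  N → positive
  λ: degrees = first 3 digits = 0, minutes = 28.60433; 0 + 28.60433/60 = 0.4767388
  W ⇒ negate
Point 5:
  Latitude: 30 + 40.631/60 = 30.6771833
  S ⇒ negate
  Longitude: 123 + 4.8593/60 = 123.0809883
  W → negative

1. -12.789603, 35.708361
2. 9.972667, -48.420333
3. 78.584750, -179.751944
4. 79.556854, -0.476739
5. -30.677183, -123.080988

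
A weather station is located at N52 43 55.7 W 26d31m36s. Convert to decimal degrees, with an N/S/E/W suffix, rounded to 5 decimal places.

52.73214° N, 26.52667° W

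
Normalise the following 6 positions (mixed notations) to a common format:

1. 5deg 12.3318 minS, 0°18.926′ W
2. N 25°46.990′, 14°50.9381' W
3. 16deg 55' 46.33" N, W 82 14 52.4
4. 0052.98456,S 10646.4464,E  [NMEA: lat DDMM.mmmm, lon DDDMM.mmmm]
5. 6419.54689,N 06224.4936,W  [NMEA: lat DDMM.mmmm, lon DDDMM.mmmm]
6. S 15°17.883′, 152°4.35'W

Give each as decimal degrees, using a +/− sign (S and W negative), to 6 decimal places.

1. -5.205530, -0.315433
2. 25.783167, -14.848968
3. 16.929536, -82.247889
4. -0.883076, 106.774107
5. 64.325782, -62.408227
6. -15.298050, -152.072500

Point 1:
  Latitude: 5 + 12.3318/60 = 5.2055300
  S → negative
  Longitude: 0 + 18.926/60 = 0.3154333
  hemisphere W, so the sign is −
Point 2:
  Latitude: 46.99′ = 0.783167°; total 25.7831667
  N ⇒ keep positive
  λ: 14 + 50.9381/60 = 14.8489683
  hemisphere W, so the sign is −
Point 3:
  φ: 16° + 55/60 + 46.33/3600 = 16 + 0.916667 + 0.012869 = 16.9295361
  N → positive
  λ: 14′ + 52.4″ = 14.87333′; 82 + 14.87333/60 = 82.2478889
  hemisphere W, so the sign is −
Point 4:
  Lat: split at 2 digits → 00° and 52.98456′; 0 + 52.98456/60 = 0.8830760
  hemisphere S, so the sign is −
  λ: split at 3 digits → 106° and 46.4464′; 106 + 46.4464/60 = 106.7741067
  E → positive
Point 5:
  Lat: degrees = first 2 digits = 64, minutes = 19.54689; 64 + 19.54689/60 = 64.3257815
  N ⇒ keep positive
  Longitude: degrees = first 3 digits = 62, minutes = 24.4936; 62 + 24.4936/60 = 62.4082267
  hemisphere W, so the sign is −
Point 6:
  φ: 17.883′ = 0.298050°; total 15.2980500
  hemisphere S, so the sign is −
  Lon: 152 + 4.35/60 = 152.0725000
  W ⇒ negate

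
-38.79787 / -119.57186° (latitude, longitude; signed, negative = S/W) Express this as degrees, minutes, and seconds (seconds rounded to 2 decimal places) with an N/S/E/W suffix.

38°47′52.33″ S, 119°34′18.70″ W

Latitude is negative → S; |value| = 38.797870
φ: whole degrees 38; 47.87220′ → 47′ and 52.3320″
Longitude is negative → W; |value| = 119.571860
λ: 0.571860° → 34.31160′; 0.31160 × 60 = 18.6960″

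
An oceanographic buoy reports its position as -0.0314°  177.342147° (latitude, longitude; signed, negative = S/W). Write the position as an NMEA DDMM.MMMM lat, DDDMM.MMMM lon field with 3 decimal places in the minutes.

0001.884,S / 17720.529,E

Latitude is negative → S; |value| = 0.031400
φ: 0° + 0.031400 × 60 = 0° 1.88400′
λ: minutes = (177.342147 − 177) × 60 = 20.52882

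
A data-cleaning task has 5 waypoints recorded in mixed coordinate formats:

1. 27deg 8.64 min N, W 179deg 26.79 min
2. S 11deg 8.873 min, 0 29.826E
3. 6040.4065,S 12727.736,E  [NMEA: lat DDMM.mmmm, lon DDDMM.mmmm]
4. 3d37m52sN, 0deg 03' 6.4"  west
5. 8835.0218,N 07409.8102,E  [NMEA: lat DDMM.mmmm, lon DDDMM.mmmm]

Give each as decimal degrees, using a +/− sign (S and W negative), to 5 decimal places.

1. 27.14400, -179.44650
2. -11.14788, 0.49710
3. -60.67344, 127.46227
4. 3.63111, -0.05178
5. 88.58370, 74.16350

Point 1:
  Latitude: 8.64′ = 0.144000°; total 27.144000
  N → positive
  λ: 179 + 26.79/60 = 179.446500
  hemisphere W, so the sign is −
Point 2:
  Lat: 11 + 8.873/60 = 11.147883
  S ⇒ negate
  Longitude: 0 + 29.826/60 = 0.497100
  E ⇒ keep positive
Point 3:
  φ: split at 2 digits → 60° and 40.4065′; 60 + 40.4065/60 = 60.673442
  hemisphere S, so the sign is −
  Lon: split at 3 digits → 127° and 27.736′; 127 + 27.736/60 = 127.462267
  E ⇒ keep positive
Point 4:
  Lat: 37′ + 52″ = 37.86667′; 3 + 37.86667/60 = 3.631111
  N → positive
  Longitude: 0° + 3/60 + 6.4/3600 = 0 + 0.050000 + 0.001778 = 0.051778
  hemisphere W, so the sign is −
Point 5:
  Latitude: split at 2 digits → 88° and 35.0218′; 88 + 35.0218/60 = 88.583697
  N ⇒ keep positive
  Longitude: split at 3 digits → 074° and 9.8102′; 74 + 9.8102/60 = 74.163503
  E ⇒ keep positive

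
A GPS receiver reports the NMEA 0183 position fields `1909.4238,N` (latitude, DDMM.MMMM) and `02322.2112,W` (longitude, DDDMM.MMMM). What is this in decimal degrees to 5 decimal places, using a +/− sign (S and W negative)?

Latitude: split at 2 digits → 19° and 9.4238′; 19 + 9.4238/60 = 19.157063
N → positive
λ: degrees = first 3 digits = 23, minutes = 22.2112; 23 + 22.2112/60 = 23.370187
W → negative

19.15706, -23.37019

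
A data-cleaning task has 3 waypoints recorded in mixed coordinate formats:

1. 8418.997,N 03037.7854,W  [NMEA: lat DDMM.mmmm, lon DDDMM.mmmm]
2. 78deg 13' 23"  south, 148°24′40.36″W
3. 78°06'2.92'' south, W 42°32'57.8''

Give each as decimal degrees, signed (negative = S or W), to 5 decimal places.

Point 1:
  φ: split at 2 digits → 84° and 18.997′; 84 + 18.997/60 = 84.316617
  N → positive
  Longitude: degrees = first 3 digits = 30, minutes = 37.7854; 30 + 37.7854/60 = 30.629757
  W ⇒ negate
Point 2:
  Latitude: 78 + 13/60 + 23/3600 = 78.223056
  S ⇒ negate
  Lon: 148 + 24/60 + 40.36/3600 = 148.411211
  W → negative
Point 3:
  Lat: 78 + 6/60 + 2.92/3600 = 78.100811
  hemisphere S, so the sign is −
  Longitude: 42° + 32/60 + 57.8/3600 = 42 + 0.533333 + 0.016056 = 42.549389
  W → negative

1. 84.31662, -30.62976
2. -78.22306, -148.41121
3. -78.10081, -42.54939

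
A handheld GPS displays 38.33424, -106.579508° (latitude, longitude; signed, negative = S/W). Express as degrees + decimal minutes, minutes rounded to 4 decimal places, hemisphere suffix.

38° 20.0544′ N, 106° 34.7705′ W

φ: fractional part 0.334240 → 20.054400 minutes
Longitude is negative → W; |value| = 106.579508
Lon: fractional part 0.579508 → 34.770480 minutes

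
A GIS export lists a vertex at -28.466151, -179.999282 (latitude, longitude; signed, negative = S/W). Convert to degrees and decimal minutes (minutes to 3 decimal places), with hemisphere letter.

Latitude is negative → S; |value| = 28.466151
φ: fractional part 0.466151 → 27.96906 minutes
Longitude is negative → W; |value| = 179.999282
λ: fractional part 0.999282 → 59.95692 minutes

28° 27.969′ S, 179° 59.957′ W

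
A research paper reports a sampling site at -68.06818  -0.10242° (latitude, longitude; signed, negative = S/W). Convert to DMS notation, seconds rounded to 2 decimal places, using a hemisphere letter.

Latitude is negative → S; |value| = 68.068180
Lat: 0.068180° → 4.09080′; 0.09080 × 60 = 5.4480″
Longitude is negative → W; |value| = 0.102420
λ: whole degrees 0; 6.14520′ → 6′ and 8.7120″

68°04′5.45″ S, 0°06′8.71″ W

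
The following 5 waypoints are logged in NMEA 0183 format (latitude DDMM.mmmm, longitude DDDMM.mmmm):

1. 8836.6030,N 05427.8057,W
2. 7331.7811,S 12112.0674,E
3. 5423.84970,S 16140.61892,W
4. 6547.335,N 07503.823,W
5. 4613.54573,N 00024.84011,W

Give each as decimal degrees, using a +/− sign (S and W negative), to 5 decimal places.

1. 88.61005, -54.46343
2. -73.52969, 121.20112
3. -54.39750, -161.67698
4. 65.78892, -75.06372
5. 46.22576, -0.41400

Point 1:
  φ: split at 2 digits → 88° and 36.603′; 88 + 36.603/60 = 88.610050
  N → positive
  Longitude: split at 3 digits → 054° and 27.8057′; 54 + 27.8057/60 = 54.463428
  W → negative
Point 2:
  Lat: split at 2 digits → 73° and 31.7811′; 73 + 31.7811/60 = 73.529685
  S ⇒ negate
  λ: degrees = first 3 digits = 121, minutes = 12.0674; 121 + 12.0674/60 = 121.201123
  E ⇒ keep positive
Point 3:
  Latitude: split at 2 digits → 54° and 23.8497′; 54 + 23.8497/60 = 54.397495
  hemisphere S, so the sign is −
  λ: degrees = first 3 digits = 161, minutes = 40.61892; 161 + 40.61892/60 = 161.676982
  W ⇒ negate
Point 4:
  φ: split at 2 digits → 65° and 47.335′; 65 + 47.335/60 = 65.788917
  N ⇒ keep positive
  Lon: degrees = first 3 digits = 75, minutes = 3.823; 75 + 3.823/60 = 75.063717
  hemisphere W, so the sign is −
Point 5:
  Latitude: split at 2 digits → 46° and 13.54573′; 46 + 13.54573/60 = 46.225762
  N ⇒ keep positive
  λ: split at 3 digits → 000° and 24.84011′; 0 + 24.84011/60 = 0.414002
  W → negative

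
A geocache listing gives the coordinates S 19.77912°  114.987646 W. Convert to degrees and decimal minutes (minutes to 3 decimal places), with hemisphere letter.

19° 46.747′ S, 114° 59.259′ W

Latitude: fractional part 0.779120 → 46.74720 minutes
Lon: 114° + 0.987646 × 60 = 114° 59.25876′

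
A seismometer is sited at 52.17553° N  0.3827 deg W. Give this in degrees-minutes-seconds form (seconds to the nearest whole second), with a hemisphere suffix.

52°10′32″ N, 0°22′58″ W

Latitude: whole degrees 52; 10.53180′ → 10′ and 31.91″
Lon: 0.382700° → 22.96200′; 0.96200 × 60 = 57.72″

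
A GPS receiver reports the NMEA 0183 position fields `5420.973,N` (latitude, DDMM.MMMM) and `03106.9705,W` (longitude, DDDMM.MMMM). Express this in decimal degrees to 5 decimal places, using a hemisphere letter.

54.34955° N, 31.11618° W

φ: split at 2 digits → 54° and 20.973′; 54 + 20.973/60 = 54.349550
Lon: split at 3 digits → 031° and 6.9705′; 31 + 6.9705/60 = 31.116175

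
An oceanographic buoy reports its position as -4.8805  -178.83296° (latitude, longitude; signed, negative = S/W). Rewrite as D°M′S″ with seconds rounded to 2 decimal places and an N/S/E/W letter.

4°52′49.80″ S, 178°49′58.66″ W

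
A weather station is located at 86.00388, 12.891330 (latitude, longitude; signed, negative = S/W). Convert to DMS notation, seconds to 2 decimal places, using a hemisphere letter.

86°00′13.97″ N, 12°53′28.79″ E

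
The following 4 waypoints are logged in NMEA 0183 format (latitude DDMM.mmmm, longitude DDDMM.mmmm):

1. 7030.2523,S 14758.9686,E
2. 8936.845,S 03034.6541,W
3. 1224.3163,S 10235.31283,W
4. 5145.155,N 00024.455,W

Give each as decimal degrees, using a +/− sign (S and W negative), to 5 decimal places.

1. -70.50421, 147.98281
2. -89.61408, -30.57757
3. -12.40527, -102.58855
4. 51.75258, -0.40758

Point 1:
  Lat: degrees = first 2 digits = 70, minutes = 30.2523; 70 + 30.2523/60 = 70.504205
  S ⇒ negate
  Lon: degrees = first 3 digits = 147, minutes = 58.9686; 147 + 58.9686/60 = 147.982810
  E → positive
Point 2:
  Latitude: split at 2 digits → 89° and 36.845′; 89 + 36.845/60 = 89.614083
  S ⇒ negate
  Longitude: split at 3 digits → 030° and 34.6541′; 30 + 34.6541/60 = 30.577568
  W → negative
Point 3:
  Lat: degrees = first 2 digits = 12, minutes = 24.3163; 12 + 24.3163/60 = 12.405272
  hemisphere S, so the sign is −
  λ: degrees = first 3 digits = 102, minutes = 35.31283; 102 + 35.31283/60 = 102.588547
  hemisphere W, so the sign is −
Point 4:
  Lat: degrees = first 2 digits = 51, minutes = 45.155; 51 + 45.155/60 = 51.752583
  N ⇒ keep positive
  Longitude: split at 3 digits → 000° and 24.455′; 0 + 24.455/60 = 0.407583
  W ⇒ negate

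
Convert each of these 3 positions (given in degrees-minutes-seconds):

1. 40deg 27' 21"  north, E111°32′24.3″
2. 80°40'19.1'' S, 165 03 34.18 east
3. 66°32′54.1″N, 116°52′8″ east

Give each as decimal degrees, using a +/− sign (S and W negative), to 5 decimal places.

Point 1:
  Lat: 40° + 27/60 + 21/3600 = 40 + 0.450000 + 0.005833 = 40.455833
  N → positive
  Longitude: 111 + 32/60 + 24.3/3600 = 111.540083
  E ⇒ keep positive
Point 2:
  Lat: 80 + 40/60 + 19.1/3600 = 80.671972
  S → negative
  Longitude: 3′ + 34.18″ = 3.56967′; 165 + 3.56967/60 = 165.059494
  E → positive
Point 3:
  φ: 32′ + 54.1″ = 32.90167′; 66 + 32.90167/60 = 66.548361
  N → positive
  Longitude: 116° + 52/60 + 8/3600 = 116 + 0.866667 + 0.002222 = 116.868889
  E ⇒ keep positive

1. 40.45583, 111.54008
2. -80.67197, 165.05949
3. 66.54836, 116.86889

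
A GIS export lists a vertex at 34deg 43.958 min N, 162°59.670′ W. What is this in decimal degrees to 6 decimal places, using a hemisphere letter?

φ: 43.958′ = 0.732633°; total 34.7326333
Longitude: 162 + 59.67/60 = 162.9945000

34.732633° N, 162.994500° W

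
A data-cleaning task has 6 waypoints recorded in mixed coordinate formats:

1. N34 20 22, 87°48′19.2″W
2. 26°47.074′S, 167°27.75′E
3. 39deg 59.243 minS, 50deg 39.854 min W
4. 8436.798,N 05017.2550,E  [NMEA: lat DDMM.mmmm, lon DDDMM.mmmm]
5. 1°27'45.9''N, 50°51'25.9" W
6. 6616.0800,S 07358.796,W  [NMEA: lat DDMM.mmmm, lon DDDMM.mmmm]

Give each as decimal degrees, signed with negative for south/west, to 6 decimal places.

1. 34.339444, -87.805333
2. -26.784567, 167.462500
3. -39.987383, -50.664233
4. 84.613300, 50.287583
5. 1.462750, -50.857194
6. -66.268000, -73.979933

Point 1:
  Lat: 34 + 20/60 + 22/3600 = 34.3394444
  N → positive
  Longitude: 87° + 48/60 + 19.2/3600 = 87 + 0.800000 + 0.005333 = 87.8053333
  W ⇒ negate
Point 2:
  Lat: 26 + 47.074/60 = 26.7845667
  S ⇒ negate
  λ: 27.75′ = 0.462500°; total 167.4625000
  E → positive
Point 3:
  Latitude: 59.243′ = 0.987383°; total 39.9873833
  S → negative
  Longitude: 50 + 39.854/60 = 50.6642333
  W → negative
Point 4:
  φ: degrees = first 2 digits = 84, minutes = 36.798; 84 + 36.798/60 = 84.6133000
  N ⇒ keep positive
  λ: split at 3 digits → 050° and 17.255′; 50 + 17.255/60 = 50.2875833
  E ⇒ keep positive
Point 5:
  Lat: 1° + 27/60 + 45.9/3600 = 1 + 0.450000 + 0.012750 = 1.4627500
  N ⇒ keep positive
  Lon: 50° + 51/60 + 25.9/3600 = 50 + 0.850000 + 0.007194 = 50.8571944
  W → negative
Point 6:
  Latitude: degrees = first 2 digits = 66, minutes = 16.08; 66 + 16.08/60 = 66.2680000
  S → negative
  λ: degrees = first 3 digits = 73, minutes = 58.796; 73 + 58.796/60 = 73.9799333
  W → negative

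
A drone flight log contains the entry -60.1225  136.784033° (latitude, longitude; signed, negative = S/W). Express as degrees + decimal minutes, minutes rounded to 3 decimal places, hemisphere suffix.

Latitude is negative → S; |value| = 60.122500
φ: fractional part 0.122500 → 7.35000 minutes
λ: 136° + 0.784033 × 60 = 136° 47.04198′

60° 7.350′ S, 136° 47.042′ E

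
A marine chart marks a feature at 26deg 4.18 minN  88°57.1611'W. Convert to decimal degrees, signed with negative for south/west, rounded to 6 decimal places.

26.069667, -88.952685

Lat: 26 + 4.18/60 = 26.0696667
N ⇒ keep positive
Lon: 88 + 57.1611/60 = 88.9526850
hemisphere W, so the sign is −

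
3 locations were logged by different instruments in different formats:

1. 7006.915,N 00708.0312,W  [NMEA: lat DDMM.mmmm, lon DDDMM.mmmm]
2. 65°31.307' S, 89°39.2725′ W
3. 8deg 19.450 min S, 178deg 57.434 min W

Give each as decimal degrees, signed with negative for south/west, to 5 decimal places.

Point 1:
  φ: degrees = first 2 digits = 70, minutes = 6.915; 70 + 6.915/60 = 70.115250
  N ⇒ keep positive
  Longitude: split at 3 digits → 007° and 8.0312′; 7 + 8.0312/60 = 7.133853
  W ⇒ negate
Point 2:
  Lat: 31.307′ = 0.521783°; total 65.521783
  S ⇒ negate
  Longitude: 39.2725′ = 0.654542°; total 89.654542
  W ⇒ negate
Point 3:
  Lat: 19.45′ = 0.324167°; total 8.324167
  S → negative
  Lon: 178 + 57.434/60 = 178.957233
  W → negative

1. 70.11525, -7.13385
2. -65.52178, -89.65454
3. -8.32417, -178.95723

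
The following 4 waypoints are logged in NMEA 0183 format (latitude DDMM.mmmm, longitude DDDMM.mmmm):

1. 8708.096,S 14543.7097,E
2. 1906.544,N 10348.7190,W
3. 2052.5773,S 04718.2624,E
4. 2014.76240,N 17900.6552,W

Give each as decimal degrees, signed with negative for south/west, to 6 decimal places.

1. -87.134933, 145.728495
2. 19.109067, -103.811983
3. -20.876288, 47.304373
4. 20.246040, -179.010920

Point 1:
  Latitude: degrees = first 2 digits = 87, minutes = 8.096; 87 + 8.096/60 = 87.1349333
  hemisphere S, so the sign is −
  Longitude: split at 3 digits → 145° and 43.7097′; 145 + 43.7097/60 = 145.7284950
  E → positive
Point 2:
  φ: degrees = first 2 digits = 19, minutes = 6.544; 19 + 6.544/60 = 19.1090667
  N → positive
  Longitude: split at 3 digits → 103° and 48.719′; 103 + 48.719/60 = 103.8119833
  W ⇒ negate
Point 3:
  Latitude: degrees = first 2 digits = 20, minutes = 52.5773; 20 + 52.5773/60 = 20.8762883
  hemisphere S, so the sign is −
  Lon: split at 3 digits → 047° and 18.2624′; 47 + 18.2624/60 = 47.3043733
  E ⇒ keep positive
Point 4:
  Lat: split at 2 digits → 20° and 14.7624′; 20 + 14.7624/60 = 20.2460400
  N → positive
  λ: degrees = first 3 digits = 179, minutes = 0.6552; 179 + 0.6552/60 = 179.0109200
  W → negative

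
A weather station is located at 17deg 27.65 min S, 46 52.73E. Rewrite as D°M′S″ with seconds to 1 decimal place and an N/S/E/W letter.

Latitude: fractional minutes 0.65000 × 60 = 39.000″
Longitude: fractional minutes 0.73000 × 60 = 43.800″

17°27′39.0″ S, 46°52′43.8″ E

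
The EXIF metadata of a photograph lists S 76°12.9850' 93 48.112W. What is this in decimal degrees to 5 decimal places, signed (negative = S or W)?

Lat: 12.985′ = 0.216417°; total 76.216417
S → negative
λ: 48.112′ = 0.801867°; total 93.801867
hemisphere W, so the sign is −

-76.21642, -93.80187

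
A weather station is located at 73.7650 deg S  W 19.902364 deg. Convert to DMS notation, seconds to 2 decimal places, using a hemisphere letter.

Latitude: 0.765000° → 45.90000′; 0.90000 × 60 = 54.0000″
Lon: 0.902364 × 60 = 54.14184′ → 54′, remainder × 60 = 8.5104″

73°45′54.00″ S, 19°54′8.51″ W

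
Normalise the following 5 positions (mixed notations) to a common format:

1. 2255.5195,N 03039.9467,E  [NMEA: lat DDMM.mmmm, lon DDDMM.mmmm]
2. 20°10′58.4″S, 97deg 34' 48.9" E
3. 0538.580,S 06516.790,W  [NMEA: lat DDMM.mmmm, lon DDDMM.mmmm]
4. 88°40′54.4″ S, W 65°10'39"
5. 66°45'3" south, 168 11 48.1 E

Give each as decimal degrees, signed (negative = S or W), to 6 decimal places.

1. 22.925325, 30.665778
2. -20.182889, 97.580250
3. -5.643000, -65.279833
4. -88.681778, -65.177500
5. -66.750833, 168.196694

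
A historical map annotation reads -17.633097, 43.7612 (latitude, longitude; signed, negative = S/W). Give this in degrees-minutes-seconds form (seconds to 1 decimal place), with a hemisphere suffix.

Latitude is negative → S; |value| = 17.633097
Latitude: 0.633097° → 37.98582′; 0.98582 × 60 = 59.149″
λ: 0.761200° → 45.67200′; 0.67200 × 60 = 40.320″

17°37′59.1″ S, 43°45′40.3″ E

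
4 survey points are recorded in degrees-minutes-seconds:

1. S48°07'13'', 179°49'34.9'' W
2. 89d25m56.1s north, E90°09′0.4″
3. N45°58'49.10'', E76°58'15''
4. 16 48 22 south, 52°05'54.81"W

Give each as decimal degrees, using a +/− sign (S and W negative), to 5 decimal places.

1. -48.12028, -179.82636
2. 89.43225, 90.15011
3. 45.98031, 76.97083
4. -16.80611, -52.09856

Point 1:
  Latitude: 48 + 7/60 + 13/3600 = 48.120278
  hemisphere S, so the sign is −
  Lon: 179° + 49/60 + 34.9/3600 = 179 + 0.816667 + 0.009694 = 179.826361
  W ⇒ negate
Point 2:
  φ: 89 + 25/60 + 56.1/3600 = 89.432250
  N ⇒ keep positive
  Lon: 90° + 9/60 + 0.4/3600 = 90 + 0.150000 + 0.000111 = 90.150111
  E ⇒ keep positive
Point 3:
  φ: 45° + 58/60 + 49.1/3600 = 45 + 0.966667 + 0.013639 = 45.980306
  N → positive
  λ: 76 + 58/60 + 15/3600 = 76.970833
  E ⇒ keep positive
Point 4:
  Lat: 16° + 48/60 + 22/3600 = 16 + 0.800000 + 0.006111 = 16.806111
  S → negative
  Lon: 5′ + 54.81″ = 5.91350′; 52 + 5.91350/60 = 52.098558
  W ⇒ negate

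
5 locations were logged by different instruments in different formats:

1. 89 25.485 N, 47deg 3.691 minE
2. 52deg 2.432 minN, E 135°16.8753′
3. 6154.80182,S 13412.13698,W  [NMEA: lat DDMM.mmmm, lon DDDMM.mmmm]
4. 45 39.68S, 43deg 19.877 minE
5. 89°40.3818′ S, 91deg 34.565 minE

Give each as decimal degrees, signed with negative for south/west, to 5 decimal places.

Point 1:
  Lat: 89 + 25.485/60 = 89.424750
  N → positive
  Longitude: 47 + 3.691/60 = 47.061517
  E ⇒ keep positive
Point 2:
  φ: 52 + 2.432/60 = 52.040533
  N ⇒ keep positive
  Lon: 16.8753′ = 0.281255°; total 135.281255
  E → positive
Point 3:
  φ: split at 2 digits → 61° and 54.80182′; 61 + 54.80182/60 = 61.913364
  hemisphere S, so the sign is −
  Lon: degrees = first 3 digits = 134, minutes = 12.13698; 134 + 12.13698/60 = 134.202283
  W → negative
Point 4:
  Lat: 45 + 39.68/60 = 45.661333
  S ⇒ negate
  λ: 19.877′ = 0.331283°; total 43.331283
  E → positive
Point 5:
  Latitude: 89 + 40.3818/60 = 89.673030
  S → negative
  Longitude: 91 + 34.565/60 = 91.576083
  E ⇒ keep positive

1. 89.42475, 47.06152
2. 52.04053, 135.28126
3. -61.91336, -134.20228
4. -45.66133, 43.33128
5. -89.67303, 91.57608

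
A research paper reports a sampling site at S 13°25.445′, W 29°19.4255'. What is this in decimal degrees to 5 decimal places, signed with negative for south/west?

-13.42408, -29.32376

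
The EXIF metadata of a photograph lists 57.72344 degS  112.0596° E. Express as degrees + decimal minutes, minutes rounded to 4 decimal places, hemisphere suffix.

Latitude: minutes = (57.723440 − 57) × 60 = 43.406400
Longitude: minutes = (112.059600 − 112) × 60 = 3.576000

57° 43.4064′ S, 112° 3.5760′ E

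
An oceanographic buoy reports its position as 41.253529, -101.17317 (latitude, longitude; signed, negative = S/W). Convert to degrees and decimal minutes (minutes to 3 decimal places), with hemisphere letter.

41° 15.212′ N, 101° 10.390′ W

φ: 41° + 0.253529 × 60 = 41° 15.21174′
Longitude is negative → W; |value| = 101.173170
λ: 101° + 0.173170 × 60 = 101° 10.39020′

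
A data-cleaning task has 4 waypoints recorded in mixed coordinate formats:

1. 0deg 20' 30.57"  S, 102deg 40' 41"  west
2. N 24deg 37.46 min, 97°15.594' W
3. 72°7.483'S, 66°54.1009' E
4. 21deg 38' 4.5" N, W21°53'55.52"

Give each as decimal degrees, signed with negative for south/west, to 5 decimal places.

1. -0.34183, -102.67806
2. 24.62433, -97.25990
3. -72.12472, 66.90168
4. 21.63458, -21.89876

Point 1:
  φ: 0° + 20/60 + 30.57/3600 = 0 + 0.333333 + 0.008492 = 0.341825
  S → negative
  λ: 40′ + 41″ = 40.68333′; 102 + 40.68333/60 = 102.678056
  W ⇒ negate
Point 2:
  Latitude: 37.46′ = 0.624333°; total 24.624333
  N ⇒ keep positive
  Longitude: 97 + 15.594/60 = 97.259900
  hemisphere W, so the sign is −
Point 3:
  φ: 72 + 7.483/60 = 72.124717
  hemisphere S, so the sign is −
  Lon: 54.1009′ = 0.901682°; total 66.901682
  E → positive
Point 4:
  Latitude: 21 + 38/60 + 4.5/3600 = 21.634583
  N ⇒ keep positive
  Longitude: 53′ + 55.52″ = 53.92533′; 21 + 53.92533/60 = 21.898756
  W ⇒ negate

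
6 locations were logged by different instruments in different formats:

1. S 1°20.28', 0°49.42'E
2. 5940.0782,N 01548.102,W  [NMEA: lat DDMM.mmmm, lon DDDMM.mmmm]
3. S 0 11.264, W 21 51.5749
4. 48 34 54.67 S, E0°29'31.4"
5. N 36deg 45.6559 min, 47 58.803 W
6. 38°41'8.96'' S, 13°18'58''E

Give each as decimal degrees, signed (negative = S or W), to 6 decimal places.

Point 1:
  Lat: 1 + 20.28/60 = 1.3380000
  S → negative
  Lon: 49.42′ = 0.823667°; total 0.8236667
  E ⇒ keep positive
Point 2:
  Latitude: split at 2 digits → 59° and 40.0782′; 59 + 40.0782/60 = 59.6679700
  N → positive
  Lon: split at 3 digits → 015° and 48.102′; 15 + 48.102/60 = 15.8017000
  W ⇒ negate
Point 3:
  Latitude: 11.264′ = 0.187733°; total 0.1877333
  hemisphere S, so the sign is −
  Lon: 51.5749′ = 0.859582°; total 21.8595817
  W → negative
Point 4:
  φ: 48 + 34/60 + 54.67/3600 = 48.5818528
  S → negative
  λ: 0 + 29/60 + 31.4/3600 = 0.4920556
  E ⇒ keep positive
Point 5:
  Lat: 36 + 45.6559/60 = 36.7609317
  N → positive
  Lon: 47 + 58.803/60 = 47.9800500
  W → negative
Point 6:
  Latitude: 41′ + 8.96″ = 41.14933′; 38 + 41.14933/60 = 38.6858222
  S ⇒ negate
  Longitude: 13 + 18/60 + 58/3600 = 13.3161111
  E ⇒ keep positive

1. -1.338000, 0.823667
2. 59.667970, -15.801700
3. -0.187733, -21.859582
4. -48.581853, 0.492056
5. 36.760932, -47.980050
6. -38.685822, 13.316111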